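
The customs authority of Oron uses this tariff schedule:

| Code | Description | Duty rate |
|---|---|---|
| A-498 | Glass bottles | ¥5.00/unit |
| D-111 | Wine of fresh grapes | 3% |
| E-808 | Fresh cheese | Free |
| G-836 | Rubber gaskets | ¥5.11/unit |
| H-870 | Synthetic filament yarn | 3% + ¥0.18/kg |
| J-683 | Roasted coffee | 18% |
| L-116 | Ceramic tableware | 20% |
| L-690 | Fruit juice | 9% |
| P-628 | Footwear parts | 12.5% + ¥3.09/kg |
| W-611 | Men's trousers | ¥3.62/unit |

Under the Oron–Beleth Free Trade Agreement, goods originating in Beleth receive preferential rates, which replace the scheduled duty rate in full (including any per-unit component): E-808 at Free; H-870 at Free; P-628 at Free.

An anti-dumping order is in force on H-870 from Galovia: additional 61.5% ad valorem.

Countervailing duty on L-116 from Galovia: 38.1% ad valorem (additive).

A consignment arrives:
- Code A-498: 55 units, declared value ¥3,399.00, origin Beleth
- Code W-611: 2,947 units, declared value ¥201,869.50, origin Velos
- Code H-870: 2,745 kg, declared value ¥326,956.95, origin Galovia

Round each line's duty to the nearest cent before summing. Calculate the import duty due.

¥222,324.47

Line 1 (A-498, Beleth, 55 units, ¥3,399.00):
Base rate for A-498 is ¥5.00/unit.
Origin Beleth is the FTA partner but A-498 is not on the preference list; base rate stands.
Duty = 55 × ¥5.00 = ¥275.00.
Line 2 (W-611, Velos, 2,947 units, ¥201,869.50):
Base rate for W-611 is ¥3.62/unit.
Duty = 2,947 × ¥3.62 = ¥10,668.14.
Line 3 (H-870, Galovia, 2,745 kg, ¥326,956.95):
Base rate for H-870 is 3% + ¥0.18/kg.
H-870 has an FTA preferential rate, but origin Galovia is not Beleth; base rate stands.
Additional duty on H-870 from Galovia: +61.5%. Applied ad valorem rate: 3% + 61.5% = 64.5%.
Duty = ¥326,956.95 × 64.5% + 2,745 × ¥0.18 = ¥211,381.33.
Total = ¥275.00 + ¥10,668.14 + ¥211,381.33 = ¥222,324.47.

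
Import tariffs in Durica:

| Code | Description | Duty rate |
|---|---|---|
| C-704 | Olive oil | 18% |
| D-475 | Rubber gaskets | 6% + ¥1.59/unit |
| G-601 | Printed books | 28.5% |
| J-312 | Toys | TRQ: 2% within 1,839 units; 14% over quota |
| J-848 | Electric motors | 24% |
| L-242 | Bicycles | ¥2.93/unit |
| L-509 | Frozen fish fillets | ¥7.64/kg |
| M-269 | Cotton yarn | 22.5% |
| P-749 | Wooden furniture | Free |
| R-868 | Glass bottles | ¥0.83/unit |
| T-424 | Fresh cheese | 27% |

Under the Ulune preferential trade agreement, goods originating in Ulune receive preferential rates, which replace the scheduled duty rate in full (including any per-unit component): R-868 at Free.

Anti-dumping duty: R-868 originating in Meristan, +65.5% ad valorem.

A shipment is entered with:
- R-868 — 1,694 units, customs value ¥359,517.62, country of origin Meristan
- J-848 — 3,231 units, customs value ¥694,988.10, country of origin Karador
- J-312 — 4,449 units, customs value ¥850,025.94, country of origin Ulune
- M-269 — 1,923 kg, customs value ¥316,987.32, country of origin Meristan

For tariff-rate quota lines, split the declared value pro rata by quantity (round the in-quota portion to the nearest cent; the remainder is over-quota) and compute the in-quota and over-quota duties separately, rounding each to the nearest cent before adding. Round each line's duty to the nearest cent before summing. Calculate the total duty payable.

Line 1 (R-868, Meristan, 1,694 units, ¥359,517.62):
Base rate for R-868 is ¥0.83/unit.
R-868 has an FTA preferential rate, but origin Meristan is not Ulune; base rate stands.
Additional duty on R-868 from Meristan: +65.5% ad valorem. Applied ad valorem rate = 65.5%.
Duty = ¥359,517.62 × 65.5% + 1,694 × ¥0.83 = ¥236,890.06.
Line 2 (J-848, Karador, 3,231 units, ¥694,988.10):
Base rate for J-848 is 24%.
Duty = ¥694,988.10 × 24% = ¥166,797.14.
Line 3 (J-312, Ulune, 4,449 units, ¥850,025.94):
Code J-312 is under a tariff-rate quota (threshold 1,839 units). In-quota: 1,839 units at 2%; over-quota: 2,610 units at 14%.
Pro-rata value split: in-quota = ¥850,025.94 × 1,839/4,449 = ¥351,359.34; over-quota = ¥850,025.94 − ¥351,359.34 = ¥498,666.60.
In-quota duty = ¥351,359.34 × 2% = ¥7,027.19. Over-quota duty = ¥498,666.60 × 14% = ¥69,813.32.
Line duty = ¥7,027.19 + ¥69,813.32 = ¥76,840.51.
Line 4 (M-269, Meristan, 1,923 kg, ¥316,987.32):
Base rate for M-269 is 22.5%.
Duty = ¥316,987.32 × 22.5% = ¥71,322.15.
Total = ¥236,890.06 + ¥166,797.14 + ¥76,840.51 + ¥71,322.15 = ¥551,849.86.

¥551,849.86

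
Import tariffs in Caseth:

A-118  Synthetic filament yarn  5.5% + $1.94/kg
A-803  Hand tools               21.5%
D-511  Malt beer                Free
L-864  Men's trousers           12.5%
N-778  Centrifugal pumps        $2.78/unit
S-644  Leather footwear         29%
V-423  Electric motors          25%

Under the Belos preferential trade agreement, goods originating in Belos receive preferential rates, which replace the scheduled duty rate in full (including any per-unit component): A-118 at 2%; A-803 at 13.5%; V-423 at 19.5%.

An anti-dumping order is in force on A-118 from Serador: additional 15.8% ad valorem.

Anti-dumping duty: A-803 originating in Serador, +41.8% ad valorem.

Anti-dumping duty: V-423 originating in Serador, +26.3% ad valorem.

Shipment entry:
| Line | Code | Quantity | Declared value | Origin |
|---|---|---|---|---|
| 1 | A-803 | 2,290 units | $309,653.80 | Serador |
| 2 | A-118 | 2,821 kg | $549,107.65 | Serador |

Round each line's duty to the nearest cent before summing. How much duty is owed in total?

$318,443.53

Line 1 (A-803, Serador, 2,290 units, $309,653.80):
Base rate for A-803 is 21.5%.
A-803 has an FTA preferential rate, but origin Serador is not Belos; base rate stands.
Additional duty on A-803 from Serador: +41.8%. Applied ad valorem rate: 21.5% + 41.8% = 63.3%.
Duty = $309,653.80 × 63.3% = $196,010.86.
Line 2 (A-118, Serador, 2,821 kg, $549,107.65):
Base rate for A-118 is 5.5% + $1.94/kg.
A-118 has an FTA preferential rate, but origin Serador is not Belos; base rate stands.
Additional duty on A-118 from Serador: +15.8%. Applied ad valorem rate: 5.5% + 15.8% = 21.3%.
Duty = $549,107.65 × 21.3% + 2,821 × $1.94 = $122,432.67.
Total = $196,010.86 + $122,432.67 = $318,443.53.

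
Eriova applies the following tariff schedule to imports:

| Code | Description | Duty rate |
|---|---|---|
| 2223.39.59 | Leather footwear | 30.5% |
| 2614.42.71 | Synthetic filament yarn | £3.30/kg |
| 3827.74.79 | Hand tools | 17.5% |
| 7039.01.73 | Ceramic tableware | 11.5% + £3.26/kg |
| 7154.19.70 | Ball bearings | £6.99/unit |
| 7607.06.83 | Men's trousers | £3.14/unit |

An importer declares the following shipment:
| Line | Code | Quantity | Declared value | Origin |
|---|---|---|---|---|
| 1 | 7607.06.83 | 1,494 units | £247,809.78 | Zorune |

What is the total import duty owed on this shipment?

£4,691.16

Line 1 (7607.06.83, Zorune, 1,494 units, £247,809.78):
Base rate for 7607.06.83 is £3.14/unit.
Duty = 1,494 × £3.14 = £4,691.16.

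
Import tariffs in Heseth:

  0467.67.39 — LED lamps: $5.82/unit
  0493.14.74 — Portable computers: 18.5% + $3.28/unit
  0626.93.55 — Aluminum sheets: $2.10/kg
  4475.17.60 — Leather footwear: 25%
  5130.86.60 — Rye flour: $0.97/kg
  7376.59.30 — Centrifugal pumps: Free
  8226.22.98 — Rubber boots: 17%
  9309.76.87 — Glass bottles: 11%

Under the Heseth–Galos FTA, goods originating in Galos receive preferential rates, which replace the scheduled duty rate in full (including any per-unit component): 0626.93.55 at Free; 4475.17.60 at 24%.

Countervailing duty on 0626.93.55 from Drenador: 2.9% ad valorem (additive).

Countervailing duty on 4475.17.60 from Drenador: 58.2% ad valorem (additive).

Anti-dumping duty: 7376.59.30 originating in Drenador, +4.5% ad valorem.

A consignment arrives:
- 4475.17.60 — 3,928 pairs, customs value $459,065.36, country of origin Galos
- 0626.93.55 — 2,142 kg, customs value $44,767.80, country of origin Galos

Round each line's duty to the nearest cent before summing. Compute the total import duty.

Line 1 (4475.17.60, Galos, 3,928 pairs, $459,065.36):
Base rate for 4475.17.60 is 25%.
Origin Galos qualifies under the Heseth–Galos agreement and 4475.17.60 is covered: preferential rate 24% applies instead.
The additional-duty order on 4475.17.60 targets Drenador, not Galos; it does not apply.
Duty = $459,065.36 × 24% = $110,175.69.
Line 2 (0626.93.55, Galos, 2,142 kg, $44,767.80):
Base rate for 0626.93.55 is $2.10/kg.
Origin Galos qualifies under the Heseth–Galos agreement and 0626.93.55 is covered: preferential rate Free applies instead.
The additional-duty order on 0626.93.55 targets Drenador, not Galos; it does not apply.
Duty = $44,767.80 × 0% = $0.00.
Total = $110,175.69 + $0.00 = $110,175.69.

$110,175.69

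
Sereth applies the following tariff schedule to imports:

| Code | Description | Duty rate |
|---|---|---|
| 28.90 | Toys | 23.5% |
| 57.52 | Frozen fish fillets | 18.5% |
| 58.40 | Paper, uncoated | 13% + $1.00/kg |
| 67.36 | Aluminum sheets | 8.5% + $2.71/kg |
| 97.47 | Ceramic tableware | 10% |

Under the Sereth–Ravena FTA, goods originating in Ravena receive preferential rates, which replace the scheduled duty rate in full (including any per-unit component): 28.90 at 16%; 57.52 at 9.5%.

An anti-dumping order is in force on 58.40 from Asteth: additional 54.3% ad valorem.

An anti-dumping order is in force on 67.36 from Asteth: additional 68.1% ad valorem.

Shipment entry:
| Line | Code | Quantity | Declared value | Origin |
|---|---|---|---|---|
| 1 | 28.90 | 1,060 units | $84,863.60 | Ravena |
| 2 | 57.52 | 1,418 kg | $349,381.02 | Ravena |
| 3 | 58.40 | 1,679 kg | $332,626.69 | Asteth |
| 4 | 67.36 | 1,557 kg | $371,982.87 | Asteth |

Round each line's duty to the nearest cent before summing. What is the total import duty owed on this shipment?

Line 1 (28.90, Ravena, 1,060 units, $84,863.60):
Base rate for 28.90 is 23.5%.
Origin Ravena qualifies under the Sereth–Ravena agreement and 28.90 is covered: preferential rate 16% applies instead.
Duty = $84,863.60 × 16% = $13,578.18.
Line 2 (57.52, Ravena, 1,418 kg, $349,381.02):
Base rate for 57.52 is 18.5%.
Origin Ravena qualifies under the Sereth–Ravena agreement and 57.52 is covered: preferential rate 9.5% applies instead.
Duty = $349,381.02 × 9.5% = $33,191.20.
Line 3 (58.40, Asteth, 1,679 kg, $332,626.69):
Base rate for 58.40 is 13% + $1.00/kg.
Additional duty on 58.40 from Asteth: +54.3%. Applied ad valorem rate: 13% + 54.3% = 67.3%.
Duty = $332,626.69 × 67.3% + 1,679 × $1.00 = $225,536.76.
Line 4 (67.36, Asteth, 1,557 kg, $371,982.87):
Base rate for 67.36 is 8.5% + $2.71/kg.
Additional duty on 67.36 from Asteth: +68.1%. Applied ad valorem rate: 8.5% + 68.1% = 76.6%.
Duty = $371,982.87 × 76.6% + 1,557 × $2.71 = $289,158.35.
Total = $13,578.18 + $33,191.20 + $225,536.76 + $289,158.35 = $561,464.49.

$561,464.49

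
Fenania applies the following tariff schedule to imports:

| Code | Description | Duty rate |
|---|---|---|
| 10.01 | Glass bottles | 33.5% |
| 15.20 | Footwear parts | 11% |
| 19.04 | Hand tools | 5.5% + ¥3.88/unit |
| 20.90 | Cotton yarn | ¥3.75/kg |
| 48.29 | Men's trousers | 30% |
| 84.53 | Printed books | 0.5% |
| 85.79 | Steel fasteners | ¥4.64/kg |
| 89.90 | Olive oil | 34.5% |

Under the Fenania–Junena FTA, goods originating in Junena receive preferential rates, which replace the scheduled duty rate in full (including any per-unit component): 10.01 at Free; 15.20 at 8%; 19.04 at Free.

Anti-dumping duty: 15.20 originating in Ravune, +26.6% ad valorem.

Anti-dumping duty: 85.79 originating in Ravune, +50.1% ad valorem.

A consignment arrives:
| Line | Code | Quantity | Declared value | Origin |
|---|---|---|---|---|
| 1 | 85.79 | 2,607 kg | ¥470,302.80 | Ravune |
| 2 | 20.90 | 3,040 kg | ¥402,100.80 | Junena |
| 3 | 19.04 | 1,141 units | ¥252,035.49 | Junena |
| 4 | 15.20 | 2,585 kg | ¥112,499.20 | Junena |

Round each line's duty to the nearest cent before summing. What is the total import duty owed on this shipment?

Line 1 (85.79, Ravune, 2,607 kg, ¥470,302.80):
Base rate for 85.79 is ¥4.64/kg.
Additional duty on 85.79 from Ravune: +50.1% ad valorem. Applied ad valorem rate = 50.1%.
Duty = ¥470,302.80 × 50.1% + 2,607 × ¥4.64 = ¥247,718.18.
Line 2 (20.90, Junena, 3,040 kg, ¥402,100.80):
Base rate for 20.90 is ¥3.75/kg.
Origin Junena is the FTA partner but 20.90 is not on the preference list; base rate stands.
Duty = 3,040 × ¥3.75 = ¥11,400.00.
Line 3 (19.04, Junena, 1,141 units, ¥252,035.49):
Base rate for 19.04 is 5.5% + ¥3.88/unit.
Origin Junena qualifies under the Fenania–Junena agreement and 19.04 is covered: preferential rate Free applies instead.
Duty = ¥252,035.49 × 0% = ¥0.00.
Line 4 (15.20, Junena, 2,585 kg, ¥112,499.20):
Base rate for 15.20 is 11%.
Origin Junena qualifies under the Fenania–Junena agreement and 15.20 is covered: preferential rate 8% applies instead.
The additional-duty order on 15.20 targets Ravune, not Junena; it does not apply.
Duty = ¥112,499.20 × 8% = ¥8,999.94.
Total = ¥247,718.18 + ¥11,400.00 + ¥0.00 + ¥8,999.94 = ¥268,118.12.

¥268,118.12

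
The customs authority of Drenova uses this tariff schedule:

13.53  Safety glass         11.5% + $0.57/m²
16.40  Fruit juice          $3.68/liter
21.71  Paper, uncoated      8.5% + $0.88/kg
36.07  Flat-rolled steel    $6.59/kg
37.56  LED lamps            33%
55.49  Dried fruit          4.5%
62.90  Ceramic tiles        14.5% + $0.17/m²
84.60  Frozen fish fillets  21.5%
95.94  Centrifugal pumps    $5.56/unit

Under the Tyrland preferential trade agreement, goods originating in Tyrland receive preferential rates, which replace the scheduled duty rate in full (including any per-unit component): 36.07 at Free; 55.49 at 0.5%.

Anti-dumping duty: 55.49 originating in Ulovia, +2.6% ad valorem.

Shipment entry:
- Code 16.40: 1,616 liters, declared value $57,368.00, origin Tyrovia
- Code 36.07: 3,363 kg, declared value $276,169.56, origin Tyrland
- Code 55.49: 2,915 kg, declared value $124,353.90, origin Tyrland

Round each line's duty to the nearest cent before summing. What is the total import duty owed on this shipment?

Line 1 (16.40, Tyrovia, 1,616 liters, $57,368.00):
Base rate for 16.40 is $3.68/liter.
Duty = 1,616 × $3.68 = $5,946.88.
Line 2 (36.07, Tyrland, 3,363 kg, $276,169.56):
Base rate for 36.07 is $6.59/kg.
Origin Tyrland qualifies under the Drenova–Tyrland agreement and 36.07 is covered: preferential rate Free applies instead.
Duty = $276,169.56 × 0% = $0.00.
Line 3 (55.49, Tyrland, 2,915 kg, $124,353.90):
Base rate for 55.49 is 4.5%.
Origin Tyrland qualifies under the Drenova–Tyrland agreement and 55.49 is covered: preferential rate 0.5% applies instead.
The additional-duty order on 55.49 targets Ulovia, not Tyrland; it does not apply.
Duty = $124,353.90 × 0.5% = $621.77.
Total = $5,946.88 + $0.00 + $621.77 = $6,568.65.

$6,568.65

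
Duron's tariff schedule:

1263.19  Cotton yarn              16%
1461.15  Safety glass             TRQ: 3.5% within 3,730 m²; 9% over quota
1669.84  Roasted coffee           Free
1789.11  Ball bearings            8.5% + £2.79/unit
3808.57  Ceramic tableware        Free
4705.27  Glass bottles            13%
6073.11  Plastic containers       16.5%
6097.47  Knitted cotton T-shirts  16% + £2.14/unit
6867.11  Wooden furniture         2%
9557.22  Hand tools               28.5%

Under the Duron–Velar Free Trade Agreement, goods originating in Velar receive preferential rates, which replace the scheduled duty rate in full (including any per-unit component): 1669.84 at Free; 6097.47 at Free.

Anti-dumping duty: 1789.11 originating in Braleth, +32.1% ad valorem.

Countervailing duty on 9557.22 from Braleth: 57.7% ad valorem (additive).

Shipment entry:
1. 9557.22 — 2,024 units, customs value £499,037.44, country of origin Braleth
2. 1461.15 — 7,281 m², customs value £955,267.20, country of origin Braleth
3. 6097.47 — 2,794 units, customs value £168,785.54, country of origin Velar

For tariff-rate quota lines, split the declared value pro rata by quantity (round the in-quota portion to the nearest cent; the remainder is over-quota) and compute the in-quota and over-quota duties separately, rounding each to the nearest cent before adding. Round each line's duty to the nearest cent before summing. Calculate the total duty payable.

Line 1 (9557.22, Braleth, 2,024 units, £499,037.44):
Base rate for 9557.22 is 28.5%.
Additional duty on 9557.22 from Braleth: +57.7%. Applied ad valorem rate: 28.5% + 57.7% = 86.2%.
Duty = £499,037.44 × 86.2% = £430,170.27.
Line 2 (1461.15, Braleth, 7,281 m², £955,267.20):
Code 1461.15 is under a tariff-rate quota (threshold 3,730 m²). In-quota: 3,730 m² at 3.5%; over-quota: 3,551 m² at 9%.
Pro-rata value split: in-quota = £955,267.20 × 3,730/7,281 = £489,376.00; over-quota = £955,267.20 − £489,376.00 = £465,891.20.
In-quota duty = £489,376.00 × 3.5% = £17,128.16. Over-quota duty = £465,891.20 × 9% = £41,930.21.
Line duty = £17,128.16 + £41,930.21 = £59,058.37.
Line 3 (6097.47, Velar, 2,794 units, £168,785.54):
Base rate for 6097.47 is 16% + £2.14/unit.
Origin Velar qualifies under the Duron–Velar agreement and 6097.47 is covered: preferential rate Free applies instead.
Duty = £168,785.54 × 0% = £0.00.
Total = £430,170.27 + £59,058.37 + £0.00 = £489,228.64.

£489,228.64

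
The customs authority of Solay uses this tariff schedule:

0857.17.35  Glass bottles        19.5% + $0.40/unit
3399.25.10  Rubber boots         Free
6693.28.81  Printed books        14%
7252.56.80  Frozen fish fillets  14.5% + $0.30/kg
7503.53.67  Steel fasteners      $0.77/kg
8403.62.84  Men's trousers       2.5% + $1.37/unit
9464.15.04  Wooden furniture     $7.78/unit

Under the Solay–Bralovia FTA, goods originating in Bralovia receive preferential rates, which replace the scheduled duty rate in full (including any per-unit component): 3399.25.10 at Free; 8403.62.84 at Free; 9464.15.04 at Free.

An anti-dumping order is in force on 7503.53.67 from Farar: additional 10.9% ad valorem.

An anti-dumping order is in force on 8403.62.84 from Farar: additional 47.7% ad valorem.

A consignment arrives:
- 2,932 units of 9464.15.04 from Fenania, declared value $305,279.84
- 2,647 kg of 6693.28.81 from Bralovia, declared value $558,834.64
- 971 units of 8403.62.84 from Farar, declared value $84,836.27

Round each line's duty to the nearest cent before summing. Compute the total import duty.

$144,965.89

Line 1 (9464.15.04, Fenania, 2,932 units, $305,279.84):
Base rate for 9464.15.04 is $7.78/unit.
9464.15.04 has an FTA preferential rate, but origin Fenania is not Bralovia; base rate stands.
Duty = 2,932 × $7.78 = $22,810.96.
Line 2 (6693.28.81, Bralovia, 2,647 kg, $558,834.64):
Base rate for 6693.28.81 is 14%.
Origin Bralovia is the FTA partner but 6693.28.81 is not on the preference list; base rate stands.
Duty = $558,834.64 × 14% = $78,236.85.
Line 3 (8403.62.84, Farar, 971 units, $84,836.27):
Base rate for 8403.62.84 is 2.5% + $1.37/unit.
8403.62.84 has an FTA preferential rate, but origin Farar is not Bralovia; base rate stands.
Additional duty on 8403.62.84 from Farar: +47.7%. Applied ad valorem rate: 2.5% + 47.7% = 50.2%.
Duty = $84,836.27 × 50.2% + 971 × $1.37 = $43,918.08.
Total = $22,810.96 + $78,236.85 + $43,918.08 = $144,965.89.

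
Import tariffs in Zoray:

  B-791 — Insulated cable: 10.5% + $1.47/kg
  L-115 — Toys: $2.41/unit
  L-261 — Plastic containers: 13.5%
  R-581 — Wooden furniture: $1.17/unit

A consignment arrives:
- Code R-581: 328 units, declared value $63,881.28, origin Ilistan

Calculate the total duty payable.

Line 1 (R-581, Ilistan, 328 units, $63,881.28):
Base rate for R-581 is $1.17/unit.
Duty = 328 × $1.17 = $383.76.

$383.76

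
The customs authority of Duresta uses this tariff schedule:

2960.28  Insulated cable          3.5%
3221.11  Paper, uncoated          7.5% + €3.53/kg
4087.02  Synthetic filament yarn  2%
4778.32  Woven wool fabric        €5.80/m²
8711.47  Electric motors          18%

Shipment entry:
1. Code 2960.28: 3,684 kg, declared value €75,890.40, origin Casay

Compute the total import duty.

Line 1 (2960.28, Casay, 3,684 kg, €75,890.40):
Base rate for 2960.28 is 3.5%.
Duty = €75,890.40 × 3.5% = €2,656.16.

€2,656.16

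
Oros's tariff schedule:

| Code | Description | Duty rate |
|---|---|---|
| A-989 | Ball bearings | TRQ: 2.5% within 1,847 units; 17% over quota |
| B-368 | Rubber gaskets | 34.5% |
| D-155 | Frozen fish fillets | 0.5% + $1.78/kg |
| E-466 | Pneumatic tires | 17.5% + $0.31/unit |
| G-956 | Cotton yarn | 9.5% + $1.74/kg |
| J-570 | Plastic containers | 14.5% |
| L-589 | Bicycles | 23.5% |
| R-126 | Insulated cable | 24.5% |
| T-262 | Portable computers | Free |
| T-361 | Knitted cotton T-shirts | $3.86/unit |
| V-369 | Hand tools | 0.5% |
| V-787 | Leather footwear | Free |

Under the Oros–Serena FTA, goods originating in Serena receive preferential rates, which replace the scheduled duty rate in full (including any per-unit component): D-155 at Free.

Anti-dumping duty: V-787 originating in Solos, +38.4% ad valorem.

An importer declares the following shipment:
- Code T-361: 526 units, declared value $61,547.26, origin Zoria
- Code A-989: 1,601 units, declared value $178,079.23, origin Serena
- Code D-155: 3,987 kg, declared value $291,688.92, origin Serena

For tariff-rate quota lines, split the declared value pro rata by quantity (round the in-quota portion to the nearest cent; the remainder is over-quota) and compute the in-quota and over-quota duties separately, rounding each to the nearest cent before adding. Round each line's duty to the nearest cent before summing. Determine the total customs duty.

Line 1 (T-361, Zoria, 526 units, $61,547.26):
Base rate for T-361 is $3.86/unit.
Duty = 526 × $3.86 = $2,030.36.
Line 2 (A-989, Serena, 1,601 units, $178,079.23):
Code A-989 is under a tariff-rate quota (threshold 1,847 units). Quantity 1,601 units is within the quota, so the in-quota rate 2.5% applies to the full value.
Duty = $178,079.23 × 2.5% = $4,451.98.
Line 3 (D-155, Serena, 3,987 kg, $291,688.92):
Base rate for D-155 is 0.5% + $1.78/kg.
Origin Serena qualifies under the Oros–Serena agreement and D-155 is covered: preferential rate Free applies instead.
Duty = $291,688.92 × 0% = $0.00.
Total = $2,030.36 + $4,451.98 + $0.00 = $6,482.34.

$6,482.34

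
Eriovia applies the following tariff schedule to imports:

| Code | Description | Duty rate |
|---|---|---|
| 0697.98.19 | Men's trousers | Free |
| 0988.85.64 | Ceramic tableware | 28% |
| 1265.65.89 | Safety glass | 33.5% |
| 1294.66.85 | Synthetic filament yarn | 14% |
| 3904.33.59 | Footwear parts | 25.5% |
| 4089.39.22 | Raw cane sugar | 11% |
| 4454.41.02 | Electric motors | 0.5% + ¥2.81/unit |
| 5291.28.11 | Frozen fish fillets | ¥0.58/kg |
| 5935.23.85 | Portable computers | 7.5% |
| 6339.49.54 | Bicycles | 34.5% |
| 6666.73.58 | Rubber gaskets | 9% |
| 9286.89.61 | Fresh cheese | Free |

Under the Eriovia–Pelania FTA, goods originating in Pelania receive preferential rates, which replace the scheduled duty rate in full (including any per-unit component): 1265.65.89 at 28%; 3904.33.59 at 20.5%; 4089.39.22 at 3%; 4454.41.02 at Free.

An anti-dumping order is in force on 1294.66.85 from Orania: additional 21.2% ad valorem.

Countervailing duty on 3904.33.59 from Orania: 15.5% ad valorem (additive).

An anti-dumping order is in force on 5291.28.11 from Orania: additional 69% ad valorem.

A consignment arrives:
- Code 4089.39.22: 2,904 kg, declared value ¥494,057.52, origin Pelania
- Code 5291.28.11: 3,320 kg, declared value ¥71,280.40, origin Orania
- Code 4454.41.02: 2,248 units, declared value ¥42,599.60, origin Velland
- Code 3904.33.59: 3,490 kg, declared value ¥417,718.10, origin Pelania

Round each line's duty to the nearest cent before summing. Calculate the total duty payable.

Line 1 (4089.39.22, Pelania, 2,904 kg, ¥494,057.52):
Base rate for 4089.39.22 is 11%.
Origin Pelania qualifies under the Eriovia–Pelania agreement and 4089.39.22 is covered: preferential rate 3% applies instead.
Duty = ¥494,057.52 × 3% = ¥14,821.73.
Line 2 (5291.28.11, Orania, 3,320 kg, ¥71,280.40):
Base rate for 5291.28.11 is ¥0.58/kg.
Additional duty on 5291.28.11 from Orania: +69% ad valorem. Applied ad valorem rate = 69%.
Duty = ¥71,280.40 × 69% + 3,320 × ¥0.58 = ¥51,109.08.
Line 3 (4454.41.02, Velland, 2,248 units, ¥42,599.60):
Base rate for 4454.41.02 is 0.5% + ¥2.81/unit.
4454.41.02 has an FTA preferential rate, but origin Velland is not Pelania; base rate stands.
Duty = ¥42,599.60 × 0.5% + 2,248 × ¥2.81 = ¥6,529.88.
Line 4 (3904.33.59, Pelania, 3,490 kg, ¥417,718.10):
Base rate for 3904.33.59 is 25.5%.
Origin Pelania qualifies under the Eriovia–Pelania agreement and 3904.33.59 is covered: preferential rate 20.5% applies instead.
The additional-duty order on 3904.33.59 targets Orania, not Pelania; it does not apply.
Duty = ¥417,718.10 × 20.5% = ¥85,632.21.
Total = ¥14,821.73 + ¥51,109.08 + ¥6,529.88 + ¥85,632.21 = ¥158,092.90.

¥158,092.90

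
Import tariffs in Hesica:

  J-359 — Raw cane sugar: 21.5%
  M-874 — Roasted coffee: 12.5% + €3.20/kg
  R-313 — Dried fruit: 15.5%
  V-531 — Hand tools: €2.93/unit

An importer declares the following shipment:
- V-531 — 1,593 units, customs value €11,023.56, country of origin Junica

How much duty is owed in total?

Line 1 (V-531, Junica, 1,593 units, €11,023.56):
Base rate for V-531 is €2.93/unit.
Duty = 1,593 × €2.93 = €4,667.49.

€4,667.49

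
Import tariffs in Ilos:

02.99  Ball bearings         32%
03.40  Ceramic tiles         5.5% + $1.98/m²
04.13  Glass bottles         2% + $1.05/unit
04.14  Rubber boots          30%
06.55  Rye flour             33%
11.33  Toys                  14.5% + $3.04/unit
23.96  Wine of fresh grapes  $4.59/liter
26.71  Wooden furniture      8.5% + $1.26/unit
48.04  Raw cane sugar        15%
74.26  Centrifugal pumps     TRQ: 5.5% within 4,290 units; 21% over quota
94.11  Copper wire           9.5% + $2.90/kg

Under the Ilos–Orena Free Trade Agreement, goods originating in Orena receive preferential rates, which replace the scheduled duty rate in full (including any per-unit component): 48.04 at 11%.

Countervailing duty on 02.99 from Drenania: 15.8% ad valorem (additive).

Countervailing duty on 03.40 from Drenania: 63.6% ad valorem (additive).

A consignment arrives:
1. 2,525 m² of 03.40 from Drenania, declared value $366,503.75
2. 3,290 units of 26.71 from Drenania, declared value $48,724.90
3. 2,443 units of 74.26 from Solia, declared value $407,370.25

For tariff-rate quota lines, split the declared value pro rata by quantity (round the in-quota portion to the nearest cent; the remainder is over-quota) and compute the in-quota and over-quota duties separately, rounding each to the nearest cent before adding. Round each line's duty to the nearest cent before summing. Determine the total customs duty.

$288,945.97

Line 1 (03.40, Drenania, 2,525 m², $366,503.75):
Base rate for 03.40 is 5.5% + $1.98/m².
Additional duty on 03.40 from Drenania: +63.6%. Applied ad valorem rate: 5.5% + 63.6% = 69.1%.
Duty = $366,503.75 × 69.1% + 2,525 × $1.98 = $258,253.59.
Line 2 (26.71, Drenania, 3,290 units, $48,724.90):
Base rate for 26.71 is 8.5% + $1.26/unit.
Duty = $48,724.90 × 8.5% + 3,290 × $1.26 = $8,287.02.
Line 3 (74.26, Solia, 2,443 units, $407,370.25):
Code 74.26 is under a tariff-rate quota (threshold 4,290 units). Quantity 2,443 units is within the quota, so the in-quota rate 5.5% applies to the full value.
Duty = $407,370.25 × 5.5% = $22,405.36.
Total = $258,253.59 + $8,287.02 + $22,405.36 = $288,945.97.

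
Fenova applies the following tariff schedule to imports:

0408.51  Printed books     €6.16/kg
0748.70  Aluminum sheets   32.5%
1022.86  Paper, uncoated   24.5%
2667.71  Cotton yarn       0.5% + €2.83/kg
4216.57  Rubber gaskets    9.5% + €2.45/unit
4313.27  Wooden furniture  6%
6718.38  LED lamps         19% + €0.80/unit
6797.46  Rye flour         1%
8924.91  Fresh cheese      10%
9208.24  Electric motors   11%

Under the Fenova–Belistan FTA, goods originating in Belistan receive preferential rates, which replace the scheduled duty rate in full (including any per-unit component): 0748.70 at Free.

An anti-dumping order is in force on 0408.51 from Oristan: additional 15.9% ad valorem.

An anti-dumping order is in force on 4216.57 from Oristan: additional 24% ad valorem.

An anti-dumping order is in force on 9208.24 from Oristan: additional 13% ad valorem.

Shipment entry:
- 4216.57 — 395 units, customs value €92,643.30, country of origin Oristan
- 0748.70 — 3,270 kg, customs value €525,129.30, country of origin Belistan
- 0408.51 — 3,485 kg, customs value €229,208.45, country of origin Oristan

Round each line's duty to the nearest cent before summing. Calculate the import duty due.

€89,915.00

Line 1 (4216.57, Oristan, 395 units, €92,643.30):
Base rate for 4216.57 is 9.5% + €2.45/unit.
Additional duty on 4216.57 from Oristan: +24%. Applied ad valorem rate: 9.5% + 24% = 33.5%.
Duty = €92,643.30 × 33.5% + 395 × €2.45 = €32,003.26.
Line 2 (0748.70, Belistan, 3,270 kg, €525,129.30):
Base rate for 0748.70 is 32.5%.
Origin Belistan qualifies under the Fenova–Belistan agreement and 0748.70 is covered: preferential rate Free applies instead.
Duty = €525,129.30 × 0% = €0.00.
Line 3 (0408.51, Oristan, 3,485 kg, €229,208.45):
Base rate for 0408.51 is €6.16/kg.
Additional duty on 0408.51 from Oristan: +15.9% ad valorem. Applied ad valorem rate = 15.9%.
Duty = €229,208.45 × 15.9% + 3,485 × €6.16 = €57,911.74.
Total = €32,003.26 + €0.00 + €57,911.74 = €89,915.00.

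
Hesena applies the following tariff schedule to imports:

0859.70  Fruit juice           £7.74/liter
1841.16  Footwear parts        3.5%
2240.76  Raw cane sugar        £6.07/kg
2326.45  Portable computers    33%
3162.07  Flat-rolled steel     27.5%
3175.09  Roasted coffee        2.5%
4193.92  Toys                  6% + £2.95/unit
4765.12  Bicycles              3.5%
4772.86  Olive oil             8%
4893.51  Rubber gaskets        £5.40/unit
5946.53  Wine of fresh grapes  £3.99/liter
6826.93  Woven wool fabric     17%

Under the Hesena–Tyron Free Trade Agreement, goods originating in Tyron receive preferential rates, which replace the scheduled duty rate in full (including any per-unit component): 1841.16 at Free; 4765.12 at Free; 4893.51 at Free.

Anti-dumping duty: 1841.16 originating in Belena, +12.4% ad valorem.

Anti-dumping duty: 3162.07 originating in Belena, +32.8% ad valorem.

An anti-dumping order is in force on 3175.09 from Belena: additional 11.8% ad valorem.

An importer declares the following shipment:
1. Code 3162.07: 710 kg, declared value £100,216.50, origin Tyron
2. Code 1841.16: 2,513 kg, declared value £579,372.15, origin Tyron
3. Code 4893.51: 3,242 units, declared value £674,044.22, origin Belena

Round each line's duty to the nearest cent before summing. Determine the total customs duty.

£45,066.34

Line 1 (3162.07, Tyron, 710 kg, £100,216.50):
Base rate for 3162.07 is 27.5%.
Origin Tyron is the FTA partner but 3162.07 is not on the preference list; base rate stands.
The additional-duty order on 3162.07 targets Belena, not Tyron; it does not apply.
Duty = £100,216.50 × 27.5% = £27,559.54.
Line 2 (1841.16, Tyron, 2,513 kg, £579,372.15):
Base rate for 1841.16 is 3.5%.
Origin Tyron qualifies under the Hesena–Tyron agreement and 1841.16 is covered: preferential rate Free applies instead.
The additional-duty order on 1841.16 targets Belena, not Tyron; it does not apply.
Duty = £579,372.15 × 0% = £0.00.
Line 3 (4893.51, Belena, 3,242 units, £674,044.22):
Base rate for 4893.51 is £5.40/unit.
4893.51 has an FTA preferential rate, but origin Belena is not Tyron; base rate stands.
Duty = 3,242 × £5.40 = £17,506.80.
Total = £27,559.54 + £0.00 + £17,506.80 = £45,066.34.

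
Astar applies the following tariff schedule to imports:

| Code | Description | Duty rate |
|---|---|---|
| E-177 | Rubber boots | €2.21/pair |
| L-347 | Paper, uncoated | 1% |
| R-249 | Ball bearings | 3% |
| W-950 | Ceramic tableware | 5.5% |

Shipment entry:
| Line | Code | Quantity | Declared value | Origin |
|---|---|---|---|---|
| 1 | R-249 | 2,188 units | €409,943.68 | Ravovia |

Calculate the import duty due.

Line 1 (R-249, Ravovia, 2,188 units, €409,943.68):
Base rate for R-249 is 3%.
Duty = €409,943.68 × 3% = €12,298.31.

€12,298.31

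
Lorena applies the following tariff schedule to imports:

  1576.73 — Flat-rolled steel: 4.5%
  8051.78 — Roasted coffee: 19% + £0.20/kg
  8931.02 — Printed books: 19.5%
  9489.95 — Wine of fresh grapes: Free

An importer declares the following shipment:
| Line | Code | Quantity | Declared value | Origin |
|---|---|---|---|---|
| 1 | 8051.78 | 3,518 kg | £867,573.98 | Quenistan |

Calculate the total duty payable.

£165,542.66

Line 1 (8051.78, Quenistan, 3,518 kg, £867,573.98):
Base rate for 8051.78 is 19% + £0.20/kg.
Duty = £867,573.98 × 19% + 3,518 × £0.20 = £165,542.66.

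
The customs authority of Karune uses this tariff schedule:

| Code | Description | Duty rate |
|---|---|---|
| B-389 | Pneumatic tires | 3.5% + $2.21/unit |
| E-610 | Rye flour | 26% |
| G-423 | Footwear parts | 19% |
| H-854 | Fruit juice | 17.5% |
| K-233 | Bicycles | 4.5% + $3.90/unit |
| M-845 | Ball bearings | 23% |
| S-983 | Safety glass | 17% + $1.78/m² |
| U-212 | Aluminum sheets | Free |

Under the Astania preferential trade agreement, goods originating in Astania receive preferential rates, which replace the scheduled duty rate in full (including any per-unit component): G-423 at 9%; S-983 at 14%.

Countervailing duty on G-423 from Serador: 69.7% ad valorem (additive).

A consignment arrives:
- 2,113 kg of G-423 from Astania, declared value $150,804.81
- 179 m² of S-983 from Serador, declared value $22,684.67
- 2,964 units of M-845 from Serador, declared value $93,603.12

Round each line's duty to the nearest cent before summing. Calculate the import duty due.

Line 1 (G-423, Astania, 2,113 kg, $150,804.81):
Base rate for G-423 is 19%.
Origin Astania qualifies under the Karune–Astania agreement and G-423 is covered: preferential rate 9% applies instead.
The additional-duty order on G-423 targets Serador, not Astania; it does not apply.
Duty = $150,804.81 × 9% = $13,572.43.
Line 2 (S-983, Serador, 179 m², $22,684.67):
Base rate for S-983 is 17% + $1.78/m².
S-983 has an FTA preferential rate, but origin Serador is not Astania; base rate stands.
Duty = $22,684.67 × 17% + 179 × $1.78 = $4,175.01.
Line 3 (M-845, Serador, 2,964 units, $93,603.12):
Base rate for M-845 is 23%.
Duty = $93,603.12 × 23% = $21,528.72.
Total = $13,572.43 + $4,175.01 + $21,528.72 = $39,276.16.

$39,276.16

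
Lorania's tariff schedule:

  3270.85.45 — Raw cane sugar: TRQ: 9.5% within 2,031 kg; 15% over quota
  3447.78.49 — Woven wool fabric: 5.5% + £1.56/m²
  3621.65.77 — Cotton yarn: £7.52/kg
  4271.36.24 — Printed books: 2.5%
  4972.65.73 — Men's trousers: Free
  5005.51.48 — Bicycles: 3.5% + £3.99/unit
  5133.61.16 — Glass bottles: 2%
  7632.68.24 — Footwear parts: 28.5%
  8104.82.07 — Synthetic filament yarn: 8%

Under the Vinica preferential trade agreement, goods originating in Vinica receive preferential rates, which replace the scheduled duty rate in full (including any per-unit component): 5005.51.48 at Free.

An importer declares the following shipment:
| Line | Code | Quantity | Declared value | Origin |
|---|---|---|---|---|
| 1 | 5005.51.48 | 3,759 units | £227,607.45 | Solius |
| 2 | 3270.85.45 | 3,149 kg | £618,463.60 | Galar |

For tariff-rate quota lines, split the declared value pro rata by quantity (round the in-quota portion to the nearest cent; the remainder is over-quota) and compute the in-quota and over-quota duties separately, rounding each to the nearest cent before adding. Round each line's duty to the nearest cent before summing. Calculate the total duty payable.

Line 1 (5005.51.48, Solius, 3,759 units, £227,607.45):
Base rate for 5005.51.48 is 3.5% + £3.99/unit.
5005.51.48 has an FTA preferential rate, but origin Solius is not Vinica; base rate stands.
Duty = £227,607.45 × 3.5% + 3,759 × £3.99 = £22,964.67.
Line 2 (3270.85.45, Galar, 3,149 kg, £618,463.60):
Code 3270.85.45 is under a tariff-rate quota (threshold 2,031 kg). In-quota: 2,031 kg at 9.5%; over-quota: 1,118 kg at 15%.
Pro-rata value split: in-quota = £618,463.60 × 2,031/3,149 = £398,888.40; over-quota = £618,463.60 − £398,888.40 = £219,575.20.
In-quota duty = £398,888.40 × 9.5% = £37,894.40. Over-quota duty = £219,575.20 × 15% = £32,936.28.
Line duty = £37,894.40 + £32,936.28 = £70,830.68.
Total = £22,964.67 + £70,830.68 = £93,795.35.

£93,795.35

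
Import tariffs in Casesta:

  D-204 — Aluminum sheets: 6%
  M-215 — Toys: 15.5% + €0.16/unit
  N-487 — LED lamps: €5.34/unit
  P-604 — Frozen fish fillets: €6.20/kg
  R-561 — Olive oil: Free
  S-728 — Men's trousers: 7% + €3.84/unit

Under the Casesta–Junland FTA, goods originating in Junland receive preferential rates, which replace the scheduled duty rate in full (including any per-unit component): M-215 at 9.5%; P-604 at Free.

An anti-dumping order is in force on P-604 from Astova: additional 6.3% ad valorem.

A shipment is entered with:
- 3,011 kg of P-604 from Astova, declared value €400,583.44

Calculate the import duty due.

Line 1 (P-604, Astova, 3,011 kg, €400,583.44):
Base rate for P-604 is €6.20/kg.
P-604 has an FTA preferential rate, but origin Astova is not Junland; base rate stands.
Additional duty on P-604 from Astova: +6.3% ad valorem. Applied ad valorem rate = 6.3%.
Duty = €400,583.44 × 6.3% + 3,011 × €6.20 = €43,904.96.

€43,904.96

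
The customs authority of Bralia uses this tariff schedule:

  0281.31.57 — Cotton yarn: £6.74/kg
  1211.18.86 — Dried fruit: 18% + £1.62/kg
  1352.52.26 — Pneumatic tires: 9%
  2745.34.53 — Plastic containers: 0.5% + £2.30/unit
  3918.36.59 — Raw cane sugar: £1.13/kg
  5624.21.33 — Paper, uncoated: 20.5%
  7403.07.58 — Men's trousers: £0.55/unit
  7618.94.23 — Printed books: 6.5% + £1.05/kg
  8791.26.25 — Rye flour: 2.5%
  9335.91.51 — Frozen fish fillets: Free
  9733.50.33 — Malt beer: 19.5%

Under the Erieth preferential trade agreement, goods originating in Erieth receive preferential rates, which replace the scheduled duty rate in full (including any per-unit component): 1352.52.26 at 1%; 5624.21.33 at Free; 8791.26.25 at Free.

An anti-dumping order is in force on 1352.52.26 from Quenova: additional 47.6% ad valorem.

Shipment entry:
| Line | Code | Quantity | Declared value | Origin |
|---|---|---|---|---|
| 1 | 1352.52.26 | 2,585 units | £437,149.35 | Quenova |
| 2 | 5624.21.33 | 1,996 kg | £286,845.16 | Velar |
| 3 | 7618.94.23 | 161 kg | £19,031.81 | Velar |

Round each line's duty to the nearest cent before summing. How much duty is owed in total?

£307,635.91

Line 1 (1352.52.26, Quenova, 2,585 units, £437,149.35):
Base rate for 1352.52.26 is 9%.
1352.52.26 has an FTA preferential rate, but origin Quenova is not Erieth; base rate stands.
Additional duty on 1352.52.26 from Quenova: +47.6%. Applied ad valorem rate: 9% + 47.6% = 56.6%.
Duty = £437,149.35 × 56.6% = £247,426.53.
Line 2 (5624.21.33, Velar, 1,996 kg, £286,845.16):
Base rate for 5624.21.33 is 20.5%.
5624.21.33 has an FTA preferential rate, but origin Velar is not Erieth; base rate stands.
Duty = £286,845.16 × 20.5% = £58,803.26.
Line 3 (7618.94.23, Velar, 161 kg, £19,031.81):
Base rate for 7618.94.23 is 6.5% + £1.05/kg.
Duty = £19,031.81 × 6.5% + 161 × £1.05 = £1,406.12.
Total = £247,426.53 + £58,803.26 + £1,406.12 = £307,635.91.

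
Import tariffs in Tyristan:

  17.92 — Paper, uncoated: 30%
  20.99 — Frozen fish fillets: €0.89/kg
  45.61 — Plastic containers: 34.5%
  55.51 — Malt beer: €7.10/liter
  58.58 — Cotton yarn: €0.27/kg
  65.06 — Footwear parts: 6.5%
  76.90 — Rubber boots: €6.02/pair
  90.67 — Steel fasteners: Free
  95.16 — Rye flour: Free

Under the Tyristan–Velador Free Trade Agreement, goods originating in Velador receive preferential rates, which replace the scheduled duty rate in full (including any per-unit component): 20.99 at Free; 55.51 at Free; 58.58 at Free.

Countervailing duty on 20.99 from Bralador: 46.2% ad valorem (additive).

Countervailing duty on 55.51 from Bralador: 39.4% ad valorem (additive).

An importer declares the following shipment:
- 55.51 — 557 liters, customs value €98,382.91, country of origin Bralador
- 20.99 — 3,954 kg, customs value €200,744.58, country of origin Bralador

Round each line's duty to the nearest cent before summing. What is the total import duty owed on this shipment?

Line 1 (55.51, Bralador, 557 liters, €98,382.91):
Base rate for 55.51 is €7.10/liter.
55.51 has an FTA preferential rate, but origin Bralador is not Velador; base rate stands.
Additional duty on 55.51 from Bralador: +39.4% ad valorem. Applied ad valorem rate = 39.4%.
Duty = €98,382.91 × 39.4% + 557 × €7.10 = €42,717.57.
Line 2 (20.99, Bralador, 3,954 kg, €200,744.58):
Base rate for 20.99 is €0.89/kg.
20.99 has an FTA preferential rate, but origin Bralador is not Velador; base rate stands.
Additional duty on 20.99 from Bralador: +46.2% ad valorem. Applied ad valorem rate = 46.2%.
Duty = €200,744.58 × 46.2% + 3,954 × €0.89 = €96,263.06.
Total = €42,717.57 + €96,263.06 = €138,980.63.

€138,980.63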